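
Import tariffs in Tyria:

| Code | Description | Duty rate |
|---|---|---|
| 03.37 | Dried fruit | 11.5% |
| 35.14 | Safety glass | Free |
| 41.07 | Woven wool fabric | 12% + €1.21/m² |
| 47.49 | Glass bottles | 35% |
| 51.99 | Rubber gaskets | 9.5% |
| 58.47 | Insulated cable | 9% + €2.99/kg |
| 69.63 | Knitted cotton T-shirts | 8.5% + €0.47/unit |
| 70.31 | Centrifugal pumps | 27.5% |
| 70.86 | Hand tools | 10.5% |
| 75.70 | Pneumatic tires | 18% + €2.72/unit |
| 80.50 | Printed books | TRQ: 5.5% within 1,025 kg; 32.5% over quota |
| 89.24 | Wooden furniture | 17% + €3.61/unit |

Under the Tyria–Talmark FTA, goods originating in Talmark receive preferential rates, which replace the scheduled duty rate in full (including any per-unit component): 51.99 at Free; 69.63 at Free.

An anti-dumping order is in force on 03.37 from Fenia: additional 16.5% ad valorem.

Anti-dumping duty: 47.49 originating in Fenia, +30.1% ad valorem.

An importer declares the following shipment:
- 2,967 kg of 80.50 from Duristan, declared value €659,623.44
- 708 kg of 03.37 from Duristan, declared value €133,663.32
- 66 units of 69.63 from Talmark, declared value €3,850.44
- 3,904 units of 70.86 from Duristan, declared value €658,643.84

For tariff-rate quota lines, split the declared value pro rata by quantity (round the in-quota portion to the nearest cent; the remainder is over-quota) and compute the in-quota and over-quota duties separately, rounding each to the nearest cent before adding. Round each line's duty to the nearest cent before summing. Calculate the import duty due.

€237,379.44

Line 1 (80.50, Duristan, 2,967 kg, €659,623.44):
Code 80.50 is under a tariff-rate quota (threshold 1,025 kg). In-quota: 1,025 kg at 5.5%; over-quota: 1,942 kg at 32.5%.
Pro-rata value split: in-quota = €659,623.44 × 1,025/2,967 = €227,878.00; over-quota = €659,623.44 − €227,878.00 = €431,745.44.
In-quota duty = €227,878.00 × 5.5% = €12,533.29. Over-quota duty = €431,745.44 × 32.5% = €140,317.27.
Line duty = €12,533.29 + €140,317.27 = €152,850.56.
Line 2 (03.37, Duristan, 708 kg, €133,663.32):
Base rate for 03.37 is 11.5%.
The additional-duty order on 03.37 targets Fenia, not Duristan; it does not apply.
Duty = €133,663.32 × 11.5% = €15,371.28.
Line 3 (69.63, Talmark, 66 units, €3,850.44):
Base rate for 69.63 is 8.5% + €0.47/unit.
Origin Talmark qualifies under the Tyria–Talmark agreement and 69.63 is covered: preferential rate Free applies instead.
Duty = €3,850.44 × 0% = €0.00.
Line 4 (70.86, Duristan, 3,904 units, €658,643.84):
Base rate for 70.86 is 10.5%.
Duty = €658,643.84 × 10.5% = €69,157.60.
Total = €152,850.56 + €15,371.28 + €0.00 + €69,157.60 = €237,379.44.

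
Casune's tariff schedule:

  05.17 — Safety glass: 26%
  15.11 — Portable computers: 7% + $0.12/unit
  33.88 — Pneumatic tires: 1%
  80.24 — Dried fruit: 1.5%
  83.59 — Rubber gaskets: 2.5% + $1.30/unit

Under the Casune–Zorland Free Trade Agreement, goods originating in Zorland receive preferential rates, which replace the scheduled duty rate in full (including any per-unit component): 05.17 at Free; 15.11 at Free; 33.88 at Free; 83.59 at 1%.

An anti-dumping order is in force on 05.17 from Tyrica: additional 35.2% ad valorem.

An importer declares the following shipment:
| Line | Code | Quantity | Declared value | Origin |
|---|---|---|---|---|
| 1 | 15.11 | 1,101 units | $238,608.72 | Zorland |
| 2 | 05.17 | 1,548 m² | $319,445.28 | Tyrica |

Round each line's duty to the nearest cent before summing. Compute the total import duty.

$195,500.51

Line 1 (15.11, Zorland, 1,101 units, $238,608.72):
Base rate for 15.11 is 7% + $0.12/unit.
Origin Zorland qualifies under the Casune–Zorland agreement and 15.11 is covered: preferential rate Free applies instead.
Duty = $238,608.72 × 0% = $0.00.
Line 2 (05.17, Tyrica, 1,548 m², $319,445.28):
Base rate for 05.17 is 26%.
05.17 has an FTA preferential rate, but origin Tyrica is not Zorland; base rate stands.
Additional duty on 05.17 from Tyrica: +35.2%. Applied ad valorem rate: 26% + 35.2% = 61.2%.
Duty = $319,445.28 × 61.2% = $195,500.51.
Total = $0.00 + $195,500.51 = $195,500.51.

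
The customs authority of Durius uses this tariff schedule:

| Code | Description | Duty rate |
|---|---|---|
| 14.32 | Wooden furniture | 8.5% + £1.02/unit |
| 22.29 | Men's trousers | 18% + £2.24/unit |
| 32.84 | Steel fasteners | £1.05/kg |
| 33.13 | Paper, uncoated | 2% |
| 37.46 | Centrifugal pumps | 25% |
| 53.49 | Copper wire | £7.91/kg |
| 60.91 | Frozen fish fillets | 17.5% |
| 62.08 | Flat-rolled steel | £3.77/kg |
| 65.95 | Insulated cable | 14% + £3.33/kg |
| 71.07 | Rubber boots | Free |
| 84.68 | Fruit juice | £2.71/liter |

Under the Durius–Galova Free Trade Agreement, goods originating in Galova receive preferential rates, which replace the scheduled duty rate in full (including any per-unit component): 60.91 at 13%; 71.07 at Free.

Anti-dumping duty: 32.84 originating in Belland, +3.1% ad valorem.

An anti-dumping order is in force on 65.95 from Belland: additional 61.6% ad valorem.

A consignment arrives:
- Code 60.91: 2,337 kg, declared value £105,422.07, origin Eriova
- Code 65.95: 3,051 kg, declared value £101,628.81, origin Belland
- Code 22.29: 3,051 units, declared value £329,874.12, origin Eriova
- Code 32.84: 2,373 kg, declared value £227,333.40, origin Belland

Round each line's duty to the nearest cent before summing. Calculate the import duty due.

Line 1 (60.91, Eriova, 2,337 kg, £105,422.07):
Base rate for 60.91 is 17.5%.
60.91 has an FTA preferential rate, but origin Eriova is not Galova; base rate stands.
Duty = £105,422.07 × 17.5% = £18,448.86.
Line 2 (65.95, Belland, 3,051 kg, £101,628.81):
Base rate for 65.95 is 14% + £3.33/kg.
Additional duty on 65.95 from Belland: +61.6%. Applied ad valorem rate: 14% + 61.6% = 75.6%.
Duty = £101,628.81 × 75.6% + 3,051 × £3.33 = £86,991.21.
Line 3 (22.29, Eriova, 3,051 units, £329,874.12):
Base rate for 22.29 is 18% + £2.24/unit.
Duty = £329,874.12 × 18% + 3,051 × £2.24 = £66,211.58.
Line 4 (32.84, Belland, 2,373 kg, £227,333.40):
Base rate for 32.84 is £1.05/kg.
Additional duty on 32.84 from Belland: +3.1% ad valorem. Applied ad valorem rate = 3.1%.
Duty = £227,333.40 × 3.1% + 2,373 × £1.05 = £9,538.99.
Total = £18,448.86 + £86,991.21 + £66,211.58 + £9,538.99 = £181,190.64.

£181,190.64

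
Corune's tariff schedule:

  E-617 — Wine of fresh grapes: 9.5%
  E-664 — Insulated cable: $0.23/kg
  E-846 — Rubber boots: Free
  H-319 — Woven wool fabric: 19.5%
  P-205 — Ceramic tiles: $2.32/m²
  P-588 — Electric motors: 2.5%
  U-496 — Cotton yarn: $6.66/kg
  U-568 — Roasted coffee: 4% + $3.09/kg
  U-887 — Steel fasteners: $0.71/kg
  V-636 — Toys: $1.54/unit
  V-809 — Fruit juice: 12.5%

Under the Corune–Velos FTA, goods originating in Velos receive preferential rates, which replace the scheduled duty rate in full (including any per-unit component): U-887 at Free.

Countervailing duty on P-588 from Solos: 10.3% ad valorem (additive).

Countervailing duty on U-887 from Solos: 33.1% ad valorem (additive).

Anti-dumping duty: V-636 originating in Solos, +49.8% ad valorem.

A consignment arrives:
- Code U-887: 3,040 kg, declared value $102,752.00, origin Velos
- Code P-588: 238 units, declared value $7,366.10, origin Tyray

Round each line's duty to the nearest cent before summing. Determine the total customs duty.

Line 1 (U-887, Velos, 3,040 kg, $102,752.00):
Base rate for U-887 is $0.71/kg.
Origin Velos qualifies under the Corune–Velos agreement and U-887 is covered: preferential rate Free applies instead.
The additional-duty order on U-887 targets Solos, not Velos; it does not apply.
Duty = $102,752.00 × 0% = $0.00.
Line 2 (P-588, Tyray, 238 units, $7,366.10):
Base rate for P-588 is 2.5%.
The additional-duty order on P-588 targets Solos, not Tyray; it does not apply.
Duty = $7,366.10 × 2.5% = $184.15.
Total = $0.00 + $184.15 = $184.15.

$184.15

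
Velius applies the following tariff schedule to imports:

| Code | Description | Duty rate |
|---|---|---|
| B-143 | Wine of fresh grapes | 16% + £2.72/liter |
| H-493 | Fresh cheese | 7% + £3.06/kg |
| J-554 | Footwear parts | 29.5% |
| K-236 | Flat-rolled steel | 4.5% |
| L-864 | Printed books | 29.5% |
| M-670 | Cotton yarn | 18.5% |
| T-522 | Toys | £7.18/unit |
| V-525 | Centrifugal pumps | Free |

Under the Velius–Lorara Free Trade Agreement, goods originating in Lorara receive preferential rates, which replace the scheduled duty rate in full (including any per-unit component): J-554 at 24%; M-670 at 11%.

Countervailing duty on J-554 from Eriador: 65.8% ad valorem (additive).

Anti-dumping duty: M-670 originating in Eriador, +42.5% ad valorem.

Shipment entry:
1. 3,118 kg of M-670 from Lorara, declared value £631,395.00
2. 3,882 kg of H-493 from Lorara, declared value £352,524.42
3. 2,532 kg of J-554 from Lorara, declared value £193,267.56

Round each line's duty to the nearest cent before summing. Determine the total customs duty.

£152,393.29

Line 1 (M-670, Lorara, 3,118 kg, £631,395.00):
Base rate for M-670 is 18.5%.
Origin Lorara qualifies under the Velius–Lorara agreement and M-670 is covered: preferential rate 11% applies instead.
The additional-duty order on M-670 targets Eriador, not Lorara; it does not apply.
Duty = £631,395.00 × 11% = £69,453.45.
Line 2 (H-493, Lorara, 3,882 kg, £352,524.42):
Base rate for H-493 is 7% + £3.06/kg.
Origin Lorara is the FTA partner but H-493 is not on the preference list; base rate stands.
Duty = £352,524.42 × 7% + 3,882 × £3.06 = £36,555.63.
Line 3 (J-554, Lorara, 2,532 kg, £193,267.56):
Base rate for J-554 is 29.5%.
Origin Lorara qualifies under the Velius–Lorara agreement and J-554 is covered: preferential rate 24% applies instead.
The additional-duty order on J-554 targets Eriador, not Lorara; it does not apply.
Duty = £193,267.56 × 24% = £46,384.21.
Total = £69,453.45 + £36,555.63 + £46,384.21 = £152,393.29.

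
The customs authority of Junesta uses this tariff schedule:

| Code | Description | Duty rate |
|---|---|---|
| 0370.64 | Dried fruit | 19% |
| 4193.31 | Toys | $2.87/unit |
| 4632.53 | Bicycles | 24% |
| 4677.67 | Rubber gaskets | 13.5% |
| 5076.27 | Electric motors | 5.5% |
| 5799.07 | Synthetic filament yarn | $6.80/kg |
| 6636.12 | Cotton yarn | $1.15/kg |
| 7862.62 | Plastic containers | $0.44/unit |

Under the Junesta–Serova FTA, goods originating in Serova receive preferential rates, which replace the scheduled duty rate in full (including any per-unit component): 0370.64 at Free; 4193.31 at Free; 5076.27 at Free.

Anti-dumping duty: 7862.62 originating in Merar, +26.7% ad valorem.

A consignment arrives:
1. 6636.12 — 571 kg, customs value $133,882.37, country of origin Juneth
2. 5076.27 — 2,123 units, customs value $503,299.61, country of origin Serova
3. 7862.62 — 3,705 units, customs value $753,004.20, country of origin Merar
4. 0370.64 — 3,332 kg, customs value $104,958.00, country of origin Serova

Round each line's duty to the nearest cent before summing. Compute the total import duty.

Line 1 (6636.12, Juneth, 571 kg, $133,882.37):
Base rate for 6636.12 is $1.15/kg.
Duty = 571 × $1.15 = $656.65.
Line 2 (5076.27, Serova, 2,123 units, $503,299.61):
Base rate for 5076.27 is 5.5%.
Origin Serova qualifies under the Junesta–Serova agreement and 5076.27 is covered: preferential rate Free applies instead.
Duty = $503,299.61 × 0% = $0.00.
Line 3 (7862.62, Merar, 3,705 units, $753,004.20):
Base rate for 7862.62 is $0.44/unit.
Additional duty on 7862.62 from Merar: +26.7% ad valorem. Applied ad valorem rate = 26.7%.
Duty = $753,004.20 × 26.7% + 3,705 × $0.44 = $202,682.32.
Line 4 (0370.64, Serova, 3,332 kg, $104,958.00):
Base rate for 0370.64 is 19%.
Origin Serova qualifies under the Junesta–Serova agreement and 0370.64 is covered: preferential rate Free applies instead.
Duty = $104,958.00 × 0% = $0.00.
Total = $656.65 + $0.00 + $202,682.32 + $0.00 = $203,338.97.

$203,338.97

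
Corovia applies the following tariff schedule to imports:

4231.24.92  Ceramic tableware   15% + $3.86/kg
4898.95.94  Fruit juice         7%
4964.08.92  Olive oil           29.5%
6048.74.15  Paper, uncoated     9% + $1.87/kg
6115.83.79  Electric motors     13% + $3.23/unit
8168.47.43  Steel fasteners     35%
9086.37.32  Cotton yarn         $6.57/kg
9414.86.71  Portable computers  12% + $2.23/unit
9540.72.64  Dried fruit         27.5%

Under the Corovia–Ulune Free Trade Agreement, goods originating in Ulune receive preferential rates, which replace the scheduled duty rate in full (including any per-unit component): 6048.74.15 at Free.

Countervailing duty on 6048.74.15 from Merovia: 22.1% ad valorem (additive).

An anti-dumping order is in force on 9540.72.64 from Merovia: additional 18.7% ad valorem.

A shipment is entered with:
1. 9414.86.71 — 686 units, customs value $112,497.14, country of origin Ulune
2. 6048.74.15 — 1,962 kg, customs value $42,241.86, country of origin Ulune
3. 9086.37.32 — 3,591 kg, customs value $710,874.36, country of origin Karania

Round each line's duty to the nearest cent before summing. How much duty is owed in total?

$38,622.31

Line 1 (9414.86.71, Ulune, 686 units, $112,497.14):
Base rate for 9414.86.71 is 12% + $2.23/unit.
Origin Ulune is the FTA partner but 9414.86.71 is not on the preference list; base rate stands.
Duty = $112,497.14 × 12% + 686 × $2.23 = $15,029.44.
Line 2 (6048.74.15, Ulune, 1,962 kg, $42,241.86):
Base rate for 6048.74.15 is 9% + $1.87/kg.
Origin Ulune qualifies under the Corovia–Ulune agreement and 6048.74.15 is covered: preferential rate Free applies instead.
The additional-duty order on 6048.74.15 targets Merovia, not Ulune; it does not apply.
Duty = $42,241.86 × 0% = $0.00.
Line 3 (9086.37.32, Karania, 3,591 kg, $710,874.36):
Base rate for 9086.37.32 is $6.57/kg.
Duty = 3,591 × $6.57 = $23,592.87.
Total = $15,029.44 + $0.00 + $23,592.87 = $38,622.31.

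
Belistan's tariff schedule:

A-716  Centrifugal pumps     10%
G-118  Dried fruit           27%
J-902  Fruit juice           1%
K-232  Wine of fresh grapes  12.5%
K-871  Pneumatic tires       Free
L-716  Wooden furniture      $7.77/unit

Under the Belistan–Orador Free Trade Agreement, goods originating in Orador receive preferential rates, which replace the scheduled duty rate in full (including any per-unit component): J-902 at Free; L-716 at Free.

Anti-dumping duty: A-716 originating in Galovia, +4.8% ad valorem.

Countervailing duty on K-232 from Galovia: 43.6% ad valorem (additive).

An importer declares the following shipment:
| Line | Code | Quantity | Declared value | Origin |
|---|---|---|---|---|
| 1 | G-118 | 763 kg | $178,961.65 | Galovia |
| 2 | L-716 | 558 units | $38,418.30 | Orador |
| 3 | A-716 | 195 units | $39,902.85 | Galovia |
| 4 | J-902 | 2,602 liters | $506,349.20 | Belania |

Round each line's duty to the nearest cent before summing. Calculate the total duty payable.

Line 1 (G-118, Galovia, 763 kg, $178,961.65):
Base rate for G-118 is 27%.
Duty = $178,961.65 × 27% = $48,319.65.
Line 2 (L-716, Orador, 558 units, $38,418.30):
Base rate for L-716 is $7.77/unit.
Origin Orador qualifies under the Belistan–Orador agreement and L-716 is covered: preferential rate Free applies instead.
Duty = $38,418.30 × 0% = $0.00.
Line 3 (A-716, Galovia, 195 units, $39,902.85):
Base rate for A-716 is 10%.
Additional duty on A-716 from Galovia: +4.8%. Applied ad valorem rate: 10% + 4.8% = 14.8%.
Duty = $39,902.85 × 14.8% = $5,905.62.
Line 4 (J-902, Belania, 2,602 liters, $506,349.20):
Base rate for J-902 is 1%.
J-902 has an FTA preferential rate, but origin Belania is not Orador; base rate stands.
Duty = $506,349.20 × 1% = $5,063.49.
Total = $48,319.65 + $0.00 + $5,905.62 + $5,063.49 = $59,288.76.

$59,288.76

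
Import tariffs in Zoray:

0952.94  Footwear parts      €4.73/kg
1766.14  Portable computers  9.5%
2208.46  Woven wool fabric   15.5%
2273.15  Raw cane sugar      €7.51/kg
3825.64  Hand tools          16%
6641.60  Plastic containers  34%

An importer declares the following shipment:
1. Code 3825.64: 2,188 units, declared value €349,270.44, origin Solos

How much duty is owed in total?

Line 1 (3825.64, Solos, 2,188 units, €349,270.44):
Base rate for 3825.64 is 16%.
Duty = €349,270.44 × 16% = €55,883.27.

€55,883.27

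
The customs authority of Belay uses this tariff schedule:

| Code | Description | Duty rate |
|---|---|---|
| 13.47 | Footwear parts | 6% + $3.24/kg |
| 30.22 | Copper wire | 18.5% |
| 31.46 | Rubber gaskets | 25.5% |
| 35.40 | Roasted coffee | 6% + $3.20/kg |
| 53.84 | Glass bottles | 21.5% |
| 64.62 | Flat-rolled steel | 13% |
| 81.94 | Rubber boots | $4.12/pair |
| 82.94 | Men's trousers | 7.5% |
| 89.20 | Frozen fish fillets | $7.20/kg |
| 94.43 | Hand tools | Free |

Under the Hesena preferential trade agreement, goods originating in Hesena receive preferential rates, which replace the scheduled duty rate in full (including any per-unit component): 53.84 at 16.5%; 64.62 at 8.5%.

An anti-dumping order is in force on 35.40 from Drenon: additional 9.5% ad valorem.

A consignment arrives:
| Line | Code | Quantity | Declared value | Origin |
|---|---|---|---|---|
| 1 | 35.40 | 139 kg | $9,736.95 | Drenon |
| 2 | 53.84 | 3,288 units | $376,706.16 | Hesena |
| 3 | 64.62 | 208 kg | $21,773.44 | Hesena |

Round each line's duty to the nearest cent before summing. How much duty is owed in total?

Line 1 (35.40, Drenon, 139 kg, $9,736.95):
Base rate for 35.40 is 6% + $3.20/kg.
Additional duty on 35.40 from Drenon: +9.5%. Applied ad valorem rate: 6% + 9.5% = 15.5%.
Duty = $9,736.95 × 15.5% + 139 × $3.20 = $1,954.03.
Line 2 (53.84, Hesena, 3,288 units, $376,706.16):
Base rate for 53.84 is 21.5%.
Origin Hesena qualifies under the Belay–Hesena agreement and 53.84 is covered: preferential rate 16.5% applies instead.
Duty = $376,706.16 × 16.5% = $62,156.52.
Line 3 (64.62, Hesena, 208 kg, $21,773.44):
Base rate for 64.62 is 13%.
Origin Hesena qualifies under the Belay–Hesena agreement and 64.62 is covered: preferential rate 8.5% applies instead.
Duty = $21,773.44 × 8.5% = $1,850.74.
Total = $1,954.03 + $62,156.52 + $1,850.74 = $65,961.29.

$65,961.29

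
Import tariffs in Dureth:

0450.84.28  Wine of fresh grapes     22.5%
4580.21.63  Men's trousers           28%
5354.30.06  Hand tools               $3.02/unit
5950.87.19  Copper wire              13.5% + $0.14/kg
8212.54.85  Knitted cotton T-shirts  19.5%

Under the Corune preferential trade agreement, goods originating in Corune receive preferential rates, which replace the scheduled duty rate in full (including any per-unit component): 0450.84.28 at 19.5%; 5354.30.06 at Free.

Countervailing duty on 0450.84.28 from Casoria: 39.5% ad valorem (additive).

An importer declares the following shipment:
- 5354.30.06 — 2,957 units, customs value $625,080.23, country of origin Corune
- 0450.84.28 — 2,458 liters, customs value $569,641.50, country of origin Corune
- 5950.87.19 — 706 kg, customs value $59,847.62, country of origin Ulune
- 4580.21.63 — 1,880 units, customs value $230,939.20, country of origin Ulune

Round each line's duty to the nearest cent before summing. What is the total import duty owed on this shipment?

$183,921.34

Line 1 (5354.30.06, Corune, 2,957 units, $625,080.23):
Base rate for 5354.30.06 is $3.02/unit.
Origin Corune qualifies under the Dureth–Corune agreement and 5354.30.06 is covered: preferential rate Free applies instead.
Duty = $625,080.23 × 0% = $0.00.
Line 2 (0450.84.28, Corune, 2,458 liters, $569,641.50):
Base rate for 0450.84.28 is 22.5%.
Origin Corune qualifies under the Dureth–Corune agreement and 0450.84.28 is covered: preferential rate 19.5% applies instead.
The additional-duty order on 0450.84.28 targets Casoria, not Corune; it does not apply.
Duty = $569,641.50 × 19.5% = $111,080.09.
Line 3 (5950.87.19, Ulune, 706 kg, $59,847.62):
Base rate for 5950.87.19 is 13.5% + $0.14/kg.
Duty = $59,847.62 × 13.5% + 706 × $0.14 = $8,178.27.
Line 4 (4580.21.63, Ulune, 1,880 units, $230,939.20):
Base rate for 4580.21.63 is 28%.
Duty = $230,939.20 × 28% = $64,662.98.
Total = $0.00 + $111,080.09 + $8,178.27 + $64,662.98 = $183,921.34.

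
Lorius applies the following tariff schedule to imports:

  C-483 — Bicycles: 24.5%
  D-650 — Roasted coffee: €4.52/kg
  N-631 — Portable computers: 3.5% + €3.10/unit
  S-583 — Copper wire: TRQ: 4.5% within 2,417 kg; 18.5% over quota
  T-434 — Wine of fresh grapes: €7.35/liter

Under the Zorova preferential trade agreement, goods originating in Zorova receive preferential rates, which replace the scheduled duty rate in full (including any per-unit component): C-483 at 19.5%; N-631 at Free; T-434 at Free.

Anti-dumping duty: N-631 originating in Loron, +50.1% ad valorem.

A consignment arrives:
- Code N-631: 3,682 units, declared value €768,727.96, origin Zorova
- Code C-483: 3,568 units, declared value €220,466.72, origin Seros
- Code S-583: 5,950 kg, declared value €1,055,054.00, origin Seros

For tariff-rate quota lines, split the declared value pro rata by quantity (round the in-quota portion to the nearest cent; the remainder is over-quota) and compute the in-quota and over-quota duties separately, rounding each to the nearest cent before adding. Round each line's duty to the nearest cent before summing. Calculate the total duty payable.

€189,197.80

Line 1 (N-631, Zorova, 3,682 units, €768,727.96):
Base rate for N-631 is 3.5% + €3.10/unit.
Origin Zorova qualifies under the Lorius–Zorova agreement and N-631 is covered: preferential rate Free applies instead.
The additional-duty order on N-631 targets Loron, not Zorova; it does not apply.
Duty = €768,727.96 × 0% = €0.00.
Line 2 (C-483, Seros, 3,568 units, €220,466.72):
Base rate for C-483 is 24.5%.
C-483 has an FTA preferential rate, but origin Seros is not Zorova; base rate stands.
Duty = €220,466.72 × 24.5% = €54,014.35.
Line 3 (S-583, Seros, 5,950 kg, €1,055,054.00):
Code S-583 is under a tariff-rate quota (threshold 2,417 kg). In-quota: 2,417 kg at 4.5%; over-quota: 3,533 kg at 18.5%.
Pro-rata value split: in-quota = €1,055,054.00 × 2,417/5,950 = €428,582.44; over-quota = €1,055,054.00 − €428,582.44 = €626,471.56.
In-quota duty = €428,582.44 × 4.5% = €19,286.21. Over-quota duty = €626,471.56 × 18.5% = €115,897.24.
Line duty = €19,286.21 + €115,897.24 = €135,183.45.
Total = €0.00 + €54,014.35 + €135,183.45 = €189,197.80.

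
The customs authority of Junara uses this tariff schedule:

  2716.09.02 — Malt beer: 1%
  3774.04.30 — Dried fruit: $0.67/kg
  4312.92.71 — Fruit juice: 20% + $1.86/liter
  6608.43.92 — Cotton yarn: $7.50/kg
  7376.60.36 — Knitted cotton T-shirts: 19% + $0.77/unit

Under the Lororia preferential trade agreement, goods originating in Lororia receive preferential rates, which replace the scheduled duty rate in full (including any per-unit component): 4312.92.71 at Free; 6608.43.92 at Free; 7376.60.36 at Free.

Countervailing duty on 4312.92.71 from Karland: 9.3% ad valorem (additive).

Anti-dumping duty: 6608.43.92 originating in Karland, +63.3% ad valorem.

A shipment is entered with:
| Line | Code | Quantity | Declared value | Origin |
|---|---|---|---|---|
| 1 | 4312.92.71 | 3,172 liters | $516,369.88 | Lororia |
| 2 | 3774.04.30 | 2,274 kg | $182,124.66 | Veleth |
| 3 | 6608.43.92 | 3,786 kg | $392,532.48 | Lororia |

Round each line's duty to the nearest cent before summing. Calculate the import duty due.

$1,523.58

Line 1 (4312.92.71, Lororia, 3,172 liters, $516,369.88):
Base rate for 4312.92.71 is 20% + $1.86/liter.
Origin Lororia qualifies under the Junara–Lororia agreement and 4312.92.71 is covered: preferential rate Free applies instead.
The additional-duty order on 4312.92.71 targets Karland, not Lororia; it does not apply.
Duty = $516,369.88 × 0% = $0.00.
Line 2 (3774.04.30, Veleth, 2,274 kg, $182,124.66):
Base rate for 3774.04.30 is $0.67/kg.
Duty = 2,274 × $0.67 = $1,523.58.
Line 3 (6608.43.92, Lororia, 3,786 kg, $392,532.48):
Base rate for 6608.43.92 is $7.50/kg.
Origin Lororia qualifies under the Junara–Lororia agreement and 6608.43.92 is covered: preferential rate Free applies instead.
The additional-duty order on 6608.43.92 targets Karland, not Lororia; it does not apply.
Duty = $392,532.48 × 0% = $0.00.
Total = $0.00 + $1,523.58 + $0.00 = $1,523.58.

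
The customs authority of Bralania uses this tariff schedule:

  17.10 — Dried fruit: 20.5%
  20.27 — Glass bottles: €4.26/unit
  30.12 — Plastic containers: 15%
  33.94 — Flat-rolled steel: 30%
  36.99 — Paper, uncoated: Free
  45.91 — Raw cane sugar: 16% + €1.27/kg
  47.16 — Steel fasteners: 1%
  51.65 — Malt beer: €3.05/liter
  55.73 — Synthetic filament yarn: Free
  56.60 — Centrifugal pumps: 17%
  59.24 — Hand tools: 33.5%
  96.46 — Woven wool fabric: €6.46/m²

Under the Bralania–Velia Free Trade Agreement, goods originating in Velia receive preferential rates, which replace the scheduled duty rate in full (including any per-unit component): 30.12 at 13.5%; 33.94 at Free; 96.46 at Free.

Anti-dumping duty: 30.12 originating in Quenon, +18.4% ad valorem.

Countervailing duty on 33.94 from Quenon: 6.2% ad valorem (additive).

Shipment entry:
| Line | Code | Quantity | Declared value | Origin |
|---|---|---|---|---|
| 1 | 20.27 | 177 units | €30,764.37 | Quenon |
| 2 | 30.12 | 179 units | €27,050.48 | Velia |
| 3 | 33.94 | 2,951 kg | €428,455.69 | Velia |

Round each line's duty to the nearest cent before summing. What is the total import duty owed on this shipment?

Line 1 (20.27, Quenon, 177 units, €30,764.37):
Base rate for 20.27 is €4.26/unit.
Duty = 177 × €4.26 = €754.02.
Line 2 (30.12, Velia, 179 units, €27,050.48):
Base rate for 30.12 is 15%.
Origin Velia qualifies under the Bralania–Velia agreement and 30.12 is covered: preferential rate 13.5% applies instead.
The additional-duty order on 30.12 targets Quenon, not Velia; it does not apply.
Duty = €27,050.48 × 13.5% = €3,651.81.
Line 3 (33.94, Velia, 2,951 kg, €428,455.69):
Base rate for 33.94 is 30%.
Origin Velia qualifies under the Bralania–Velia agreement and 33.94 is covered: preferential rate Free applies instead.
The additional-duty order on 33.94 targets Quenon, not Velia; it does not apply.
Duty = €428,455.69 × 0% = €0.00.
Total = €754.02 + €3,651.81 + €0.00 = €4,405.83.

€4,405.83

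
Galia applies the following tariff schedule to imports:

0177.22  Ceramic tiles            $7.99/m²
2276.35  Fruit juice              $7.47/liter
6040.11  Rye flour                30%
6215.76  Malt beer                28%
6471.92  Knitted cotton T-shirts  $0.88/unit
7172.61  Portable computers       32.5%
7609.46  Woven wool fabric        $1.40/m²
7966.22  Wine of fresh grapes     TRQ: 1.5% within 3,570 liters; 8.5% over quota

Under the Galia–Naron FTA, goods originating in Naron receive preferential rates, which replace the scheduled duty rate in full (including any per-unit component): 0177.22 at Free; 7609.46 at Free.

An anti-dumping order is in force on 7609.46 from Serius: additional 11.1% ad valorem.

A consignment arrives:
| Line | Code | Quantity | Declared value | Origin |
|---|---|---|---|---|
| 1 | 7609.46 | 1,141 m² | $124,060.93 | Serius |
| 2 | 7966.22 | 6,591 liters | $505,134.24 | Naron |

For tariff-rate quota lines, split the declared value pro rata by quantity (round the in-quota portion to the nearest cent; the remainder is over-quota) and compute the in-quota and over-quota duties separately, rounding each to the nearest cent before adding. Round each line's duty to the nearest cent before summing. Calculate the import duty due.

$39,152.23

Line 1 (7609.46, Serius, 1,141 m², $124,060.93):
Base rate for 7609.46 is $1.40/m².
7609.46 has an FTA preferential rate, but origin Serius is not Naron; base rate stands.
Additional duty on 7609.46 from Serius: +11.1% ad valorem. Applied ad valorem rate = 11.1%.
Duty = $124,060.93 × 11.1% + 1,141 × $1.40 = $15,368.16.
Line 2 (7966.22, Naron, 6,591 liters, $505,134.24):
Code 7966.22 is under a tariff-rate quota (threshold 3,570 liters). In-quota: 3,570 liters at 1.5%; over-quota: 3,021 liters at 8.5%.
Pro-rata value split: in-quota = $505,134.24 × 3,570/6,591 = $273,604.80; over-quota = $505,134.24 − $273,604.80 = $231,529.44.
In-quota duty = $273,604.80 × 1.5% = $4,104.07. Over-quota duty = $231,529.44 × 8.5% = $19,680.00.
Line duty = $4,104.07 + $19,680.00 = $23,784.07.
Total = $15,368.16 + $23,784.07 = $39,152.23.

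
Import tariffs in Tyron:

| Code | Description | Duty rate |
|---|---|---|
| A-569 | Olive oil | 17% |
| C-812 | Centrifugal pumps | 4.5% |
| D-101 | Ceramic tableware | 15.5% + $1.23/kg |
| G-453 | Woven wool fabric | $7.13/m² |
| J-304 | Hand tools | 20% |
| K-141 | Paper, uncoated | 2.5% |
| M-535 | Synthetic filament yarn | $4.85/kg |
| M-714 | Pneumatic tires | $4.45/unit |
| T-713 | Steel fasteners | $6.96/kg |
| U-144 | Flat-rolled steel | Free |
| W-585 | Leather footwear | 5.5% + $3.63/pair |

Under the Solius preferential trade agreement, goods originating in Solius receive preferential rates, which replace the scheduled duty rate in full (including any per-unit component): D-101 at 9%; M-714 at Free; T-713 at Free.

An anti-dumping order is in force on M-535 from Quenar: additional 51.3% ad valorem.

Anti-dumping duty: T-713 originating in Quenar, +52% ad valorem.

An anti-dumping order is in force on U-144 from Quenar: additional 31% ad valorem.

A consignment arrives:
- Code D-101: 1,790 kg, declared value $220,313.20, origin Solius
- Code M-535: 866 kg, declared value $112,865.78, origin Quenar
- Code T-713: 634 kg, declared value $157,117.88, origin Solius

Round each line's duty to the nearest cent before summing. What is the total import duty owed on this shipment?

$81,928.44

Line 1 (D-101, Solius, 1,790 kg, $220,313.20):
Base rate for D-101 is 15.5% + $1.23/kg.
Origin Solius qualifies under the Tyron–Solius agreement and D-101 is covered: preferential rate 9% applies instead.
Duty = $220,313.20 × 9% = $19,828.19.
Line 2 (M-535, Quenar, 866 kg, $112,865.78):
Base rate for M-535 is $4.85/kg.
Additional duty on M-535 from Quenar: +51.3% ad valorem. Applied ad valorem rate = 51.3%.
Duty = $112,865.78 × 51.3% + 866 × $4.85 = $62,100.25.
Line 3 (T-713, Solius, 634 kg, $157,117.88):
Base rate for T-713 is $6.96/kg.
Origin Solius qualifies under the Tyron–Solius agreement and T-713 is covered: preferential rate Free applies instead.
The additional-duty order on T-713 targets Quenar, not Solius; it does not apply.
Duty = $157,117.88 × 0% = $0.00.
Total = $19,828.19 + $62,100.25 + $0.00 = $81,928.44.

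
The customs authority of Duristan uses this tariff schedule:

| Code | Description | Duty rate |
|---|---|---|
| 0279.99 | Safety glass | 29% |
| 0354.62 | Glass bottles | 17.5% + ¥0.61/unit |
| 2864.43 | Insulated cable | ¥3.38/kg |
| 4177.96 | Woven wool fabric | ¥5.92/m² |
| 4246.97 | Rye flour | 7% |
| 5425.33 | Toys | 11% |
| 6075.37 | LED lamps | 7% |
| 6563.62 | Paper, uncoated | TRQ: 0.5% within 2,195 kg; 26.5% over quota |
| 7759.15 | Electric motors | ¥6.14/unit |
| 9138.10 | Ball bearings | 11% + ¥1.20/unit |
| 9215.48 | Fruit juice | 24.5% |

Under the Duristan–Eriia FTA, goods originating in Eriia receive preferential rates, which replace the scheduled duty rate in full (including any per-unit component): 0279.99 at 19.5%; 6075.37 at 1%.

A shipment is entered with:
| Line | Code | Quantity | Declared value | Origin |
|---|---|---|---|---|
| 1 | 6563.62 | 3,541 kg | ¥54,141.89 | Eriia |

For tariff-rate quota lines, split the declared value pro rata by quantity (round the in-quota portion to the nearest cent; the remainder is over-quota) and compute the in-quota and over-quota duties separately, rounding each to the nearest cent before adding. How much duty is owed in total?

Line 1 (6563.62, Eriia, 3,541 kg, ¥54,141.89):
Code 6563.62 is under a tariff-rate quota (threshold 2,195 kg). In-quota: 2,195 kg at 0.5%; over-quota: 1,346 kg at 26.5%.
Pro-rata value split: in-quota = ¥54,141.89 × 2,195/3,541 = ¥33,561.55; over-quota = ¥54,141.89 − ¥33,561.55 = ¥20,580.34.
In-quota duty = ¥33,561.55 × 0.5% = ¥167.81. Over-quota duty = ¥20,580.34 × 26.5% = ¥5,453.79.
Line duty = ¥167.81 + ¥5,453.79 = ¥5,621.60.

¥5,621.60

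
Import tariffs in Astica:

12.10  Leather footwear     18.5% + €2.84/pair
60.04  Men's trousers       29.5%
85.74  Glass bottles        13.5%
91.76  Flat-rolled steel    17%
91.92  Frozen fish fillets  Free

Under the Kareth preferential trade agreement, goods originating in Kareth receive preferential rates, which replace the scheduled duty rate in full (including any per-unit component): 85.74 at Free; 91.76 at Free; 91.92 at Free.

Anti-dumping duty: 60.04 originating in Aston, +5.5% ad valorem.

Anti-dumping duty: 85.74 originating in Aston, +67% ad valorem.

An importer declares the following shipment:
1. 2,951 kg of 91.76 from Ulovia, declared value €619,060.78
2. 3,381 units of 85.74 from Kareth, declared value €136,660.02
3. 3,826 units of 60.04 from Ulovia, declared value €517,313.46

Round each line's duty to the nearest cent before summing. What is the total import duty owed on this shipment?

€257,847.80

Line 1 (91.76, Ulovia, 2,951 kg, €619,060.78):
Base rate for 91.76 is 17%.
91.76 has an FTA preferential rate, but origin Ulovia is not Kareth; base rate stands.
Duty = €619,060.78 × 17% = €105,240.33.
Line 2 (85.74, Kareth, 3,381 units, €136,660.02):
Base rate for 85.74 is 13.5%.
Origin Kareth qualifies under the Astica–Kareth agreement and 85.74 is covered: preferential rate Free applies instead.
The additional-duty order on 85.74 targets Aston, not Kareth; it does not apply.
Duty = €136,660.02 × 0% = €0.00.
Line 3 (60.04, Ulovia, 3,826 units, €517,313.46):
Base rate for 60.04 is 29.5%.
The additional-duty order on 60.04 targets Aston, not Ulovia; it does not apply.
Duty = €517,313.46 × 29.5% = €152,607.47.
Total = €105,240.33 + €0.00 + €152,607.47 = €257,847.80.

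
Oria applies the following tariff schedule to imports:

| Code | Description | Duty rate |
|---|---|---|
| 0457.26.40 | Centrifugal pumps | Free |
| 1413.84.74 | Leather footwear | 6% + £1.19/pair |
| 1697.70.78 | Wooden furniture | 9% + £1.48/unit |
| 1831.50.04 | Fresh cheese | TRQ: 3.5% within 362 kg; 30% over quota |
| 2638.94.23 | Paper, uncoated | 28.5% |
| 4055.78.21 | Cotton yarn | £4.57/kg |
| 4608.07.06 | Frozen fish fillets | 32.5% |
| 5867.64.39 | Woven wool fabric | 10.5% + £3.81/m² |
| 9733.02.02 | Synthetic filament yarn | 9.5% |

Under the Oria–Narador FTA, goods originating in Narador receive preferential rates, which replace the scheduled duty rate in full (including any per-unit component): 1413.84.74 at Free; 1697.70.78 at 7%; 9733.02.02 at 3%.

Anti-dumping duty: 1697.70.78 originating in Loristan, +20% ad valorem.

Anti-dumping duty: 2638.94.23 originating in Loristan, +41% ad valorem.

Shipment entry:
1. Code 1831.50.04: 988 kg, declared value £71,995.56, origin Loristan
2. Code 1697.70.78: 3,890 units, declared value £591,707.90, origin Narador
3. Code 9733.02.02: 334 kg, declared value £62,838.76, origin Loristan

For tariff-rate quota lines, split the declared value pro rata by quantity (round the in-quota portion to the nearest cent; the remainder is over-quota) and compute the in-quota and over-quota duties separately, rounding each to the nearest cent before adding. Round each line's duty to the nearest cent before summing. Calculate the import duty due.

Line 1 (1831.50.04, Loristan, 988 kg, £71,995.56):
Code 1831.50.04 is under a tariff-rate quota (threshold 362 kg). In-quota: 362 kg at 3.5%; over-quota: 626 kg at 30%.
Pro-rata value split: in-quota = £71,995.56 × 362/988 = £26,378.94; over-quota = £71,995.56 − £26,378.94 = £45,616.62.
In-quota duty = £26,378.94 × 3.5% = £923.26. Over-quota duty = £45,616.62 × 30% = £13,684.99.
Line duty = £923.26 + £13,684.99 = £14,608.25.
Line 2 (1697.70.78, Narador, 3,890 units, £591,707.90):
Base rate for 1697.70.78 is 9% + £1.48/unit.
Origin Narador qualifies under the Oria–Narador agreement and 1697.70.78 is covered: preferential rate 7% applies instead.
The additional-duty order on 1697.70.78 targets Loristan, not Narador; it does not apply.
Duty = £591,707.90 × 7% = £41,419.55.
Line 3 (9733.02.02, Loristan, 334 kg, £62,838.76):
Base rate for 9733.02.02 is 9.5%.
9733.02.02 has an FTA preferential rate, but origin Loristan is not Narador; base rate stands.
Duty = £62,838.76 × 9.5% = £5,969.68.
Total = £14,608.25 + £41,419.55 + £5,969.68 = £61,997.48.

£61,997.48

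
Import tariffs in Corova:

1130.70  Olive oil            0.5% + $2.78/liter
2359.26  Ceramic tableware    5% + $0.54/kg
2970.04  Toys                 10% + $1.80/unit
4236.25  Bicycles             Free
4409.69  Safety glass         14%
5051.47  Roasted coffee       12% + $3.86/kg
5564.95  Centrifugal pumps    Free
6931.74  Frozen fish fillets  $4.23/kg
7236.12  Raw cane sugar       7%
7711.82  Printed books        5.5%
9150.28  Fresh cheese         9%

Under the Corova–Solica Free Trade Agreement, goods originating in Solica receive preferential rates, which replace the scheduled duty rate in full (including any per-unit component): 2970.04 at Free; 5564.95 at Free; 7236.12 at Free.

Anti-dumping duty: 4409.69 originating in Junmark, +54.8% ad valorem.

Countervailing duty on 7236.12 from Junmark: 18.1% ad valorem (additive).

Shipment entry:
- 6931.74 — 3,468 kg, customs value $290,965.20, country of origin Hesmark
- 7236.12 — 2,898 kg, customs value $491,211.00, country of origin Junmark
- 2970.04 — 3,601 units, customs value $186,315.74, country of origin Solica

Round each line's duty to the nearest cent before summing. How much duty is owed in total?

Line 1 (6931.74, Hesmark, 3,468 kg, $290,965.20):
Base rate for 6931.74 is $4.23/kg.
Duty = 3,468 × $4.23 = $14,669.64.
Line 2 (7236.12, Junmark, 2,898 kg, $491,211.00):
Base rate for 7236.12 is 7%.
7236.12 has an FTA preferential rate, but origin Junmark is not Solica; base rate stands.
Additional duty on 7236.12 from Junmark: +18.1%. Applied ad valorem rate: 7% + 18.1% = 25.1%.
Duty = $491,211.00 × 25.1% = $123,293.96.
Line 3 (2970.04, Solica, 3,601 units, $186,315.74):
Base rate for 2970.04 is 10% + $1.80/unit.
Origin Solica qualifies under the Corova–Solica agreement and 2970.04 is covered: preferential rate Free applies instead.
Duty = $186,315.74 × 0% = $0.00.
Total = $14,669.64 + $123,293.96 + $0.00 = $137,963.60.

$137,963.60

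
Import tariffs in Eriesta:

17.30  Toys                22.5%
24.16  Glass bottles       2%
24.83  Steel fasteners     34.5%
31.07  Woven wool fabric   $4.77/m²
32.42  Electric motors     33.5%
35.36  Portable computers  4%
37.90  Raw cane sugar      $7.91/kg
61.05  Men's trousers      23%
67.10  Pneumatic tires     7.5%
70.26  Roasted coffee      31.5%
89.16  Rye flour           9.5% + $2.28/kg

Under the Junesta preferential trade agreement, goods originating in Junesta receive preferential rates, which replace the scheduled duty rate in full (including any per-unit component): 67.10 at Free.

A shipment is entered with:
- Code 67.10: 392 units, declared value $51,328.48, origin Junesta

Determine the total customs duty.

Line 1 (67.10, Junesta, 392 units, $51,328.48):
Base rate for 67.10 is 7.5%.
Origin Junesta qualifies under the Eriesta–Junesta agreement and 67.10 is covered: preferential rate Free applies instead.
Duty = $51,328.48 × 0% = $0.00.

$0.00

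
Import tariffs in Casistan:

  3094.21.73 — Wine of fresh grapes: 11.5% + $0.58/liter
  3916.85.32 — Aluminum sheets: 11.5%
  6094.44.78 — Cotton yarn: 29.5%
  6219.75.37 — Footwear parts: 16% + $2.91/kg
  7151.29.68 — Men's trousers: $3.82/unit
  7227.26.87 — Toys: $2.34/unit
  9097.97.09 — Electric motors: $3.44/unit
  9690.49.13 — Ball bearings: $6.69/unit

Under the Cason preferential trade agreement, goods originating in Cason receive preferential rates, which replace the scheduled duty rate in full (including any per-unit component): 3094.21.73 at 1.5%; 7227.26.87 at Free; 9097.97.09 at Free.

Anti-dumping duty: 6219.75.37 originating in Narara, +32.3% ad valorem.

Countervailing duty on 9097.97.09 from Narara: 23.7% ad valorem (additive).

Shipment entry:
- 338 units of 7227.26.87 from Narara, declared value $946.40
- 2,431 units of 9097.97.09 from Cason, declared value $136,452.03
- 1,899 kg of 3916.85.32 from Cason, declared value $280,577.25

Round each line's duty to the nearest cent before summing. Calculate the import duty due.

Line 1 (7227.26.87, Narara, 338 units, $946.40):
Base rate for 7227.26.87 is $2.34/unit.
7227.26.87 has an FTA preferential rate, but origin Narara is not Cason; base rate stands.
Duty = 338 × $2.34 = $790.92.
Line 2 (9097.97.09, Cason, 2,431 units, $136,452.03):
Base rate for 9097.97.09 is $3.44/unit.
Origin Cason qualifies under the Casistan–Cason agreement and 9097.97.09 is covered: preferential rate Free applies instead.
The additional-duty order on 9097.97.09 targets Narara, not Cason; it does not apply.
Duty = $136,452.03 × 0% = $0.00.
Line 3 (3916.85.32, Cason, 1,899 kg, $280,577.25):
Base rate for 3916.85.32 is 11.5%.
Origin Cason is the FTA partner but 3916.85.32 is not on the preference list; base rate stands.
Duty = $280,577.25 × 11.5% = $32,266.38.
Total = $790.92 + $0.00 + $32,266.38 = $33,057.30.

$33,057.30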